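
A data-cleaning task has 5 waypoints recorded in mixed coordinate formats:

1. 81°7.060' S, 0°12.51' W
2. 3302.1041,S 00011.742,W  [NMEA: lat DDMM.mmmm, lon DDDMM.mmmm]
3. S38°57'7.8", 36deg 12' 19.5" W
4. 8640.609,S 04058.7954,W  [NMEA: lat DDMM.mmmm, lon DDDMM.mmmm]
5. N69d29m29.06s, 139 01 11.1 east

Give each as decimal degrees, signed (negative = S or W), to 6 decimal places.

Point 1:
  φ: 81 + 7.06/60 = 81.1176667
  S ⇒ negate
  Longitude: 12.51′ = 0.208500°; total 0.2085000
  W → negative
Point 2:
  Lat: split at 2 digits → 33° and 2.1041′; 33 + 2.1041/60 = 33.0350683
  hemisphere S, so the sign is −
  Lon: split at 3 digits → 000° and 11.742′; 0 + 11.742/60 = 0.1957000
  W ⇒ negate
Point 3:
  φ: 57′ + 7.8″ = 57.13000′; 38 + 57.13000/60 = 38.9521667
  hemisphere S, so the sign is −
  Lon: 12′ + 19.5″ = 12.32500′; 36 + 12.32500/60 = 36.2054167
  W → negative
Point 4:
  φ: split at 2 digits → 86° and 40.609′; 86 + 40.609/60 = 86.6768167
  S ⇒ negate
  λ: split at 3 digits → 040° and 58.7954′; 40 + 58.7954/60 = 40.9799233
  W → negative
Point 5:
  Lat: 69 + 29/60 + 29.06/3600 = 69.4914056
  N ⇒ keep positive
  λ: 139° + 1/60 + 11.1/3600 = 139 + 0.016667 + 0.003083 = 139.0197500
  E → positive

1. -81.117667, -0.208500
2. -33.035068, -0.195700
3. -38.952167, -36.205417
4. -86.676817, -40.979923
5. 69.491406, 139.019750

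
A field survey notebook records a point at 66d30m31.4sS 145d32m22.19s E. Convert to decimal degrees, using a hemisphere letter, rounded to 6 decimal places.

66.508722° S, 145.539497° E

Latitude: 30′ + 31.4″ = 30.52333′; 66 + 30.52333/60 = 66.5087222
λ: 145° + 32/60 + 22.19/3600 = 145 + 0.533333 + 0.006164 = 145.5394972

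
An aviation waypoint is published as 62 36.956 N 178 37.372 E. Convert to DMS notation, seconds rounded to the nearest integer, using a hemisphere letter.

62°36′57″ N, 178°37′22″ E

Lat: 36.95600′ → 36′ and 0.95600 × 60 = 57.36″
Longitude: 37.37200′ → 37′ and 0.37200 × 60 = 22.32″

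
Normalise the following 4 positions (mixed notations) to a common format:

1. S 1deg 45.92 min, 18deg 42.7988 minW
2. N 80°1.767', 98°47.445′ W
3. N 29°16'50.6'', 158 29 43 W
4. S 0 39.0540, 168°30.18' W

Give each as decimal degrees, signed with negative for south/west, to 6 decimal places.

Point 1:
  φ: 45.92′ = 0.765333°; total 1.7653333
  S → negative
  λ: 18 + 42.7988/60 = 18.7133133
  hemisphere W, so the sign is −
Point 2:
  Lat: 1.767′ = 0.029450°; total 80.0294500
  N → positive
  Longitude: 47.445′ = 0.790750°; total 98.7907500
  W ⇒ negate
Point 3:
  φ: 16′ + 50.6″ = 16.84333′; 29 + 16.84333/60 = 29.2807222
  N → positive
  Longitude: 29′ + 43″ = 29.71667′; 158 + 29.71667/60 = 158.4952778
  W ⇒ negate
Point 4:
  Lat: 0 + 39.054/60 = 0.6509000
  S ⇒ negate
  Longitude: 168 + 30.18/60 = 168.5030000
  W ⇒ negate

1. -1.765333, -18.713313
2. 80.029450, -98.790750
3. 29.280722, -158.495278
4. -0.650900, -168.503000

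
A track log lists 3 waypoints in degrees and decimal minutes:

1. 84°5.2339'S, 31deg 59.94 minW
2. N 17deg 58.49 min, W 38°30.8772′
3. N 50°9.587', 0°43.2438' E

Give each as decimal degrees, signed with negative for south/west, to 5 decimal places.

1. -84.08723, -31.99900
2. 17.97483, -38.51462
3. 50.15978, 0.72073

Point 1:
  Latitude: 5.2339′ = 0.087232°; total 84.087232
  S ⇒ negate
  Longitude: 31 + 59.94/60 = 31.999000
  W → negative
Point 2:
  Latitude: 58.49′ = 0.974833°; total 17.974833
  N ⇒ keep positive
  λ: 30.8772′ = 0.514620°; total 38.514620
  hemisphere W, so the sign is −
Point 3:
  φ: 9.587′ = 0.159783°; total 50.159783
  N → positive
  Lon: 0 + 43.2438/60 = 0.720730
  E ⇒ keep positive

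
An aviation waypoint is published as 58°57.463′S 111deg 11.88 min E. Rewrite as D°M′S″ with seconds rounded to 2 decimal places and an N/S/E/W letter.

58°57′27.78″ S, 111°11′52.80″ E

Latitude: 57.46300′ → 57′ and 0.46300 × 60 = 27.7800″
Lon: fractional minutes 0.88000 × 60 = 52.8000″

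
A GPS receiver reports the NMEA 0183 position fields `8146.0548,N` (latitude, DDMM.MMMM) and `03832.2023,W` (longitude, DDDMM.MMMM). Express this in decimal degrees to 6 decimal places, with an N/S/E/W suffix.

81.767580° N, 38.536705° W

Lat: split at 2 digits → 81° and 46.0548′; 81 + 46.0548/60 = 81.7675800
Lon: degrees = first 3 digits = 38, minutes = 32.2023; 38 + 32.2023/60 = 38.5367050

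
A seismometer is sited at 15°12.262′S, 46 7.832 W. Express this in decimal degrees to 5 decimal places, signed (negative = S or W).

φ: 12.262′ = 0.204367°; total 15.204367
hemisphere S, so the sign is −
λ: 46 + 7.832/60 = 46.130533
hemisphere W, so the sign is −

-15.20437, -46.13053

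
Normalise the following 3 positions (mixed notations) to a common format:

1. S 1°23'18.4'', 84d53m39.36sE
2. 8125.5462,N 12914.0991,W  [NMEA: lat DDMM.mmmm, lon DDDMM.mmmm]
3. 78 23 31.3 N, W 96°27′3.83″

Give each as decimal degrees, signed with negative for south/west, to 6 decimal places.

1. -1.388444, 84.894267
2. 81.425770, -129.234985
3. 78.392028, -96.451064

Point 1:
  φ: 1 + 23/60 + 18.4/3600 = 1.3884444
  hemisphere S, so the sign is −
  Lon: 84 + 53/60 + 39.36/3600 = 84.8942667
  E ⇒ keep positive
Point 2:
  Lat: degrees = first 2 digits = 81, minutes = 25.5462; 81 + 25.5462/60 = 81.4257700
  N ⇒ keep positive
  Lon: split at 3 digits → 129° and 14.0991′; 129 + 14.0991/60 = 129.2349850
  hemisphere W, so the sign is −
Point 3:
  Lat: 23′ + 31.3″ = 23.52167′; 78 + 23.52167/60 = 78.3920278
  N → positive
  Longitude: 96° + 27/60 + 3.83/3600 = 96 + 0.450000 + 0.001064 = 96.4510639
  W ⇒ negate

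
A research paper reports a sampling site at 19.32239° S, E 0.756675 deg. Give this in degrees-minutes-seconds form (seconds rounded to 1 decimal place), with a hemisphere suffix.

19°19′20.6″ S, 0°45′24.0″ E

Latitude: 0.322390° → 19.34340′; 0.34340 × 60 = 20.604″
λ: 0.756675° → 45.40050′; 0.40050 × 60 = 24.030″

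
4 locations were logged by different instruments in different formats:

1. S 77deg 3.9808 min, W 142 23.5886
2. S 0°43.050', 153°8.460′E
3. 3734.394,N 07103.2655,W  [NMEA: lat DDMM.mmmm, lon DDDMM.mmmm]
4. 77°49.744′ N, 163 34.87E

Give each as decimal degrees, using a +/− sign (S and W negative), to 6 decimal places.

Point 1:
  φ: 3.9808′ = 0.066347°; total 77.0663467
  S ⇒ negate
  λ: 23.5886′ = 0.393143°; total 142.3931433
  W → negative
Point 2:
  Latitude: 0 + 43.05/60 = 0.7175000
  S ⇒ negate
  λ: 153 + 8.46/60 = 153.1410000
  E → positive
Point 3:
  Latitude: split at 2 digits → 37° and 34.394′; 37 + 34.394/60 = 37.5732333
  N → positive
  Lon: split at 3 digits → 071° and 3.2655′; 71 + 3.2655/60 = 71.0544250
  W → negative
Point 4:
  φ: 49.744′ = 0.829067°; total 77.8290667
  N ⇒ keep positive
  Lon: 163 + 34.87/60 = 163.5811667
  E ⇒ keep positive

1. -77.066347, -142.393143
2. -0.717500, 153.141000
3. 37.573233, -71.054425
4. 77.829067, 163.581167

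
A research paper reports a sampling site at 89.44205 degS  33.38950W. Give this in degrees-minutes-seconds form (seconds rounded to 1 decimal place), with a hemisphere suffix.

Lat: whole degrees 89; 26.52300′ → 26′ and 31.380″
Longitude: whole degrees 33; 23.37000′ → 23′ and 22.200″

89°26′31.4″ S, 33°23′22.2″ W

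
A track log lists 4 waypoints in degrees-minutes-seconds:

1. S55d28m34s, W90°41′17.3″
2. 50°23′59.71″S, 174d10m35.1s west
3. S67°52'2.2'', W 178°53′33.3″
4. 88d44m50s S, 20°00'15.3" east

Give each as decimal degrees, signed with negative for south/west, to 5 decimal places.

Point 1:
  Lat: 55° + 28/60 + 34/3600 = 55 + 0.466667 + 0.009444 = 55.476111
  hemisphere S, so the sign is −
  λ: 41′ + 17.3″ = 41.28833′; 90 + 41.28833/60 = 90.688139
  hemisphere W, so the sign is −
Point 2:
  φ: 50° + 23/60 + 59.71/3600 = 50 + 0.383333 + 0.016586 = 50.399919
  hemisphere S, so the sign is −
  Longitude: 10′ + 35.1″ = 10.58500′; 174 + 10.58500/60 = 174.176417
  hemisphere W, so the sign is −
Point 3:
  Latitude: 67 + 52/60 + 2.2/3600 = 67.867278
  S ⇒ negate
  Longitude: 178 + 53/60 + 33.3/3600 = 178.892583
  hemisphere W, so the sign is −
Point 4:
  Latitude: 88 + 44/60 + 50/3600 = 88.747222
  S ⇒ negate
  λ: 0′ + 15.3″ = 0.25500′; 20 + 0.25500/60 = 20.004250
  E → positive

1. -55.47611, -90.68814
2. -50.39992, -174.17642
3. -67.86728, -178.89258
4. -88.74722, 20.00425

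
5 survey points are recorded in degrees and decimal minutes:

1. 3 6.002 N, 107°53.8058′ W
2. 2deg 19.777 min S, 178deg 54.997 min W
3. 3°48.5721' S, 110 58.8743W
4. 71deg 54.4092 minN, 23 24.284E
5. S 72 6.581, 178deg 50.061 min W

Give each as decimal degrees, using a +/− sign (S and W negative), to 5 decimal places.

Point 1:
  Lat: 3 + 6.002/60 = 3.100033
  N ⇒ keep positive
  Lon: 53.8058′ = 0.896763°; total 107.896763
  W ⇒ negate
Point 2:
  φ: 19.777′ = 0.329617°; total 2.329617
  S → negative
  λ: 178 + 54.997/60 = 178.916617
  W ⇒ negate
Point 3:
  φ: 3 + 48.5721/60 = 3.809535
  S → negative
  λ: 110 + 58.8743/60 = 110.981238
  W → negative
Point 4:
  φ: 71 + 54.4092/60 = 71.906820
  N ⇒ keep positive
  λ: 23 + 24.284/60 = 23.404733
  E → positive
Point 5:
  Lat: 6.581′ = 0.109683°; total 72.109683
  S ⇒ negate
  λ: 178 + 50.061/60 = 178.834350
  W → negative

1. 3.10003, -107.89676
2. -2.32962, -178.91662
3. -3.80954, -110.98124
4. 71.90682, 23.40473
5. -72.10968, -178.83435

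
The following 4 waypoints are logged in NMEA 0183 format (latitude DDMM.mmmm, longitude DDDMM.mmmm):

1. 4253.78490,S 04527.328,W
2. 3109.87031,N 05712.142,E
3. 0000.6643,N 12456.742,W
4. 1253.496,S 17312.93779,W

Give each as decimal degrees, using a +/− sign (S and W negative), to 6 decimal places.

1. -42.896415, -45.455467
2. 31.164505, 57.202367
3. 0.011072, -124.945700
4. -12.891600, -173.215630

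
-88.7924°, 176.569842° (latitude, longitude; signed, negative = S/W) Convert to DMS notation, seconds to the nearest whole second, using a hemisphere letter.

88°47′33″ S, 176°34′11″ E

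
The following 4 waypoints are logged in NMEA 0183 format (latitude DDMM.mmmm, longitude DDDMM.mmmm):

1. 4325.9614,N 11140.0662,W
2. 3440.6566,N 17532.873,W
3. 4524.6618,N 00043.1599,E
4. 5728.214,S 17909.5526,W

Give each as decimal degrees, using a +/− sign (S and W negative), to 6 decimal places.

1. 43.432690, -111.667770
2. 34.677610, -175.547883
3. 45.411030, 0.719332
4. -57.470233, -179.159210

Point 1:
  Latitude: degrees = first 2 digits = 43, minutes = 25.9614; 43 + 25.9614/60 = 43.4326900
  N → positive
  λ: split at 3 digits → 111° and 40.0662′; 111 + 40.0662/60 = 111.6677700
  hemisphere W, so the sign is −
Point 2:
  Lat: split at 2 digits → 34° and 40.6566′; 34 + 40.6566/60 = 34.6776100
  N → positive
  Longitude: degrees = first 3 digits = 175, minutes = 32.873; 175 + 32.873/60 = 175.5478833
  hemisphere W, so the sign is −
Point 3:
  Latitude: degrees = first 2 digits = 45, minutes = 24.6618; 45 + 24.6618/60 = 45.4110300
  N ⇒ keep positive
  Lon: split at 3 digits → 000° and 43.1599′; 0 + 43.1599/60 = 0.7193317
  E → positive
Point 4:
  Lat: split at 2 digits → 57° and 28.214′; 57 + 28.214/60 = 57.4702333
  S ⇒ negate
  Longitude: split at 3 digits → 179° and 9.5526′; 179 + 9.5526/60 = 179.1592100
  hemisphere W, so the sign is −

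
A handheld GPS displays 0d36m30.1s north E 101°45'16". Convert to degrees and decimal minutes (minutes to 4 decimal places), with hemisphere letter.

0° 36.5017′ N, 101° 45.2667′ E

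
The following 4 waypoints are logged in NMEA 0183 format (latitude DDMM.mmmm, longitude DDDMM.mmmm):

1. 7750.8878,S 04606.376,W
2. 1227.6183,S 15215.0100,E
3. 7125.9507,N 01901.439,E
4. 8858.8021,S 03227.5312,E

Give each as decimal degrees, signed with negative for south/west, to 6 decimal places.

Point 1:
  φ: split at 2 digits → 77° and 50.8878′; 77 + 50.8878/60 = 77.8481300
  hemisphere S, so the sign is −
  Lon: degrees = first 3 digits = 46, minutes = 6.376; 46 + 6.376/60 = 46.1062667
  hemisphere W, so the sign is −
Point 2:
  Lat: split at 2 digits → 12° and 27.6183′; 12 + 27.6183/60 = 12.4603050
  hemisphere S, so the sign is −
  λ: degrees = first 3 digits = 152, minutes = 15.01; 152 + 15.01/60 = 152.2501667
  E ⇒ keep positive
Point 3:
  Latitude: split at 2 digits → 71° and 25.9507′; 71 + 25.9507/60 = 71.4325117
  N ⇒ keep positive
  Longitude: degrees = first 3 digits = 19, minutes = 1.439; 19 + 1.439/60 = 19.0239833
  E ⇒ keep positive
Point 4:
  φ: split at 2 digits → 88° and 58.8021′; 88 + 58.8021/60 = 88.9800350
  hemisphere S, so the sign is −
  Longitude: split at 3 digits → 032° and 27.5312′; 32 + 27.5312/60 = 32.4588533
  E → positive

1. -77.848130, -46.106267
2. -12.460305, 152.250167
3. 71.432512, 19.023983
4. -88.980035, 32.458853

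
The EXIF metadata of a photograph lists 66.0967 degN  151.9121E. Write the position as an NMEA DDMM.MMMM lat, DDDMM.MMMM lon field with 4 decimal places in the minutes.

Lat: fractional part 0.096700 → 5.802000 minutes
λ: minutes = (151.912100 − 151) × 60 = 54.726000

6605.8020,N / 15154.7260,E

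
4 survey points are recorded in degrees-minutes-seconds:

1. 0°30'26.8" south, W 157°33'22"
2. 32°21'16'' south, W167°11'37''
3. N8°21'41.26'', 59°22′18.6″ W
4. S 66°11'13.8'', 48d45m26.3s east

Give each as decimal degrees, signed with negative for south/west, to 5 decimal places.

1. -0.50744, -157.55611
2. -32.35444, -167.19361
3. 8.36146, -59.37183
4. -66.18717, 48.75731

Point 1:
  φ: 0 + 30/60 + 26.8/3600 = 0.507444
  S → negative
  Lon: 33′ + 22″ = 33.36667′; 157 + 33.36667/60 = 157.556111
  W → negative
Point 2:
  φ: 32 + 21/60 + 16/3600 = 32.354444
  S ⇒ negate
  Lon: 167 + 11/60 + 37/3600 = 167.193611
  hemisphere W, so the sign is −
Point 3:
  Lat: 21′ + 41.26″ = 21.68767′; 8 + 21.68767/60 = 8.361461
  N → positive
  Lon: 59 + 22/60 + 18.6/3600 = 59.371833
  hemisphere W, so the sign is −
Point 4:
  φ: 66 + 11/60 + 13.8/3600 = 66.187167
  hemisphere S, so the sign is −
  Longitude: 48° + 45/60 + 26.3/3600 = 48 + 0.750000 + 0.007306 = 48.757306
  E → positive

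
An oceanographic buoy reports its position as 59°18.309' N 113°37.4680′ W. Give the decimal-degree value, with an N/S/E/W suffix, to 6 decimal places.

Latitude: 59 + 18.309/60 = 59.3051500
Lon: 113 + 37.468/60 = 113.6244667

59.305150° N, 113.624467° W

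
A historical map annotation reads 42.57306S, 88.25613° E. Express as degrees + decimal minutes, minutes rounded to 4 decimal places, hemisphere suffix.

42° 34.3836′ S, 88° 15.3678′ E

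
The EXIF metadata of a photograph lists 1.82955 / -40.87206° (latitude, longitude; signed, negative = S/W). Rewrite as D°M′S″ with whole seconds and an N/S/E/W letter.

1°49′46″ N, 40°52′19″ W

Lat: whole degrees 1; 49.77300′ → 49′ and 46.38″
Longitude is negative → W; |value| = 40.872060
Lon: 0.872060 × 60 = 52.32360′ → 52′, remainder × 60 = 19.42″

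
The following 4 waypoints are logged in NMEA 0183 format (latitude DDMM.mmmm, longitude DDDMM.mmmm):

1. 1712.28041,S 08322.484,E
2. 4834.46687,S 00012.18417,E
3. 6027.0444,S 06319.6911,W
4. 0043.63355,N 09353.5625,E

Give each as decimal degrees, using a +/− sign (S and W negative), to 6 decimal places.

Point 1:
  Lat: degrees = first 2 digits = 17, minutes = 12.28041; 17 + 12.28041/60 = 17.2046735
  S → negative
  λ: degrees = first 3 digits = 83, minutes = 22.484; 83 + 22.484/60 = 83.3747333
  E → positive
Point 2:
  Latitude: degrees = first 2 digits = 48, minutes = 34.46687; 48 + 34.46687/60 = 48.5744478
  hemisphere S, so the sign is −
  Lon: split at 3 digits → 000° and 12.18417′; 0 + 12.18417/60 = 0.2030695
  E → positive
Point 3:
  φ: split at 2 digits → 60° and 27.0444′; 60 + 27.0444/60 = 60.4507400
  S ⇒ negate
  Lon: degrees = first 3 digits = 63, minutes = 19.6911; 63 + 19.6911/60 = 63.3281850
  W → negative
Point 4:
  φ: split at 2 digits → 00° and 43.63355′; 0 + 43.63355/60 = 0.7272258
  N → positive
  Lon: split at 3 digits → 093° and 53.5625′; 93 + 53.5625/60 = 93.8927083
  E → positive

1. -17.204674, 83.374733
2. -48.574448, 0.203070
3. -60.450740, -63.328185
4. 0.727226, 93.892708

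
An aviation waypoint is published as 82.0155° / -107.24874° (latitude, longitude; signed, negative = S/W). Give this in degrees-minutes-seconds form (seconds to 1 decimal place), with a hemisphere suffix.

82°00′55.8″ N, 107°14′55.5″ W

φ: 0.015500° → 0.93000′; 0.93000 × 60 = 55.800″
Longitude is negative → W; |value| = 107.248740
Lon: whole degrees 107; 14.92440′ → 14′ and 55.464″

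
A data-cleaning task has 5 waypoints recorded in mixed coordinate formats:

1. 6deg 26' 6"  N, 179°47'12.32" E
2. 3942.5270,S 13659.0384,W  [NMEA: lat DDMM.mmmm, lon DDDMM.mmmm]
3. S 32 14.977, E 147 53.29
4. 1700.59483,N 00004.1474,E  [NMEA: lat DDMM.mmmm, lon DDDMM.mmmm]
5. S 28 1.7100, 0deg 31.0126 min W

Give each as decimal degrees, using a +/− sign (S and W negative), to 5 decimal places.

1. 6.43500, 179.78676
2. -39.70878, -136.98397
3. -32.24962, 147.88817
4. 17.00991, 0.06912
5. -28.02850, -0.51688

Point 1:
  φ: 6 + 26/60 + 6/3600 = 6.435000
  N ⇒ keep positive
  Longitude: 179° + 47/60 + 12.32/3600 = 179 + 0.783333 + 0.003422 = 179.786756
  E → positive
Point 2:
  φ: split at 2 digits → 39° and 42.527′; 39 + 42.527/60 = 39.708783
  hemisphere S, so the sign is −
  Longitude: split at 3 digits → 136° and 59.0384′; 136 + 59.0384/60 = 136.983973
  W ⇒ negate
Point 3:
  Lat: 32 + 14.977/60 = 32.249617
  S → negative
  λ: 147 + 53.29/60 = 147.888167
  E ⇒ keep positive
Point 4:
  Latitude: split at 2 digits → 17° and 0.59483′; 17 + 0.59483/60 = 17.009914
  N ⇒ keep positive
  Longitude: degrees = first 3 digits = 0, minutes = 4.1474; 0 + 4.1474/60 = 0.069123
  E → positive
Point 5:
  Latitude: 1.71′ = 0.028500°; total 28.028500
  hemisphere S, so the sign is −
  Lon: 0 + 31.0126/60 = 0.516877
  hemisphere W, so the sign is −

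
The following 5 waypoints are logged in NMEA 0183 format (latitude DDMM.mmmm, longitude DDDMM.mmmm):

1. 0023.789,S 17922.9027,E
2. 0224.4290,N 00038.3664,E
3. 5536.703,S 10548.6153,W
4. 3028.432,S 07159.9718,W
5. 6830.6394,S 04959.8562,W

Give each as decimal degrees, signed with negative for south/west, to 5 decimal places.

1. -0.39648, 179.38171
2. 2.40715, 0.63944
3. -55.61172, -105.81026
4. -30.47387, -71.99953
5. -68.51066, -49.99760

Point 1:
  φ: split at 2 digits → 00° and 23.789′; 0 + 23.789/60 = 0.396483
  S → negative
  λ: split at 3 digits → 179° and 22.9027′; 179 + 22.9027/60 = 179.381712
  E ⇒ keep positive
Point 2:
  φ: degrees = first 2 digits = 2, minutes = 24.429; 2 + 24.429/60 = 2.407150
  N ⇒ keep positive
  Longitude: degrees = first 3 digits = 0, minutes = 38.3664; 0 + 38.3664/60 = 0.639440
  E → positive
Point 3:
  φ: degrees = first 2 digits = 55, minutes = 36.703; 55 + 36.703/60 = 55.611717
  S → negative
  λ: split at 3 digits → 105° and 48.6153′; 105 + 48.6153/60 = 105.810255
  W → negative
Point 4:
  φ: split at 2 digits → 30° and 28.432′; 30 + 28.432/60 = 30.473867
  S ⇒ negate
  Lon: split at 3 digits → 071° and 59.9718′; 71 + 59.9718/60 = 71.999530
  W ⇒ negate
Point 5:
  Lat: degrees = first 2 digits = 68, minutes = 30.6394; 68 + 30.6394/60 = 68.510657
  hemisphere S, so the sign is −
  Lon: degrees = first 3 digits = 49, minutes = 59.8562; 49 + 59.8562/60 = 49.997603
  W ⇒ negate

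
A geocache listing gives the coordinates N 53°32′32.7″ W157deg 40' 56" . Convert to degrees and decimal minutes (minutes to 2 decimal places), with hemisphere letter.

53° 32.55′ N, 157° 40.93′ W

Lat: 32 + 32.7/60 = 32.5450′
Longitude: 40 + 56/60 = 40.9333′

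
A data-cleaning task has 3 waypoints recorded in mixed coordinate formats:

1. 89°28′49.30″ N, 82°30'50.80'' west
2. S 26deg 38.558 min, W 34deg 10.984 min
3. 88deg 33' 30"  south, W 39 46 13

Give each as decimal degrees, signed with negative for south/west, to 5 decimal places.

1. 89.48036, -82.51411
2. -26.64263, -34.18307
3. -88.55833, -39.77028

Point 1:
  Latitude: 89 + 28/60 + 49.3/3600 = 89.480361
  N → positive
  λ: 30′ + 50.8″ = 30.84667′; 82 + 30.84667/60 = 82.514111
  W ⇒ negate
Point 2:
  φ: 26 + 38.558/60 = 26.642633
  S ⇒ negate
  Lon: 34 + 10.984/60 = 34.183067
  W → negative
Point 3:
  Latitude: 33′ + 30″ = 33.50000′; 88 + 33.50000/60 = 88.558333
  hemisphere S, so the sign is −
  Lon: 39° + 46/60 + 13/3600 = 39 + 0.766667 + 0.003611 = 39.770278
  W → negative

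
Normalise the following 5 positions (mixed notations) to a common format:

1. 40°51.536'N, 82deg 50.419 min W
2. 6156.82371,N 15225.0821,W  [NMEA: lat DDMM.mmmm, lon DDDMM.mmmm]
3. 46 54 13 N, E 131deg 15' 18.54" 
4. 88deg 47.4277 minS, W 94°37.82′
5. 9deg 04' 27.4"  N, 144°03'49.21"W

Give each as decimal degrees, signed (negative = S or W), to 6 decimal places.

1. 40.858933, -82.840317
2. 61.947062, -152.418035
3. 46.903611, 131.255150
4. -88.790462, -94.630333
5. 9.074278, -144.063669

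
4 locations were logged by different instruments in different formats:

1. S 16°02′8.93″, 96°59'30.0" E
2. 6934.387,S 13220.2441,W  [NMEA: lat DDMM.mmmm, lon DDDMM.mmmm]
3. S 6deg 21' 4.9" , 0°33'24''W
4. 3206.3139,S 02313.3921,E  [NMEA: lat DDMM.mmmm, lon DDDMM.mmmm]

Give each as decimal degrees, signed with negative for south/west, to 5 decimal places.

1. -16.03581, 96.99167
2. -69.57312, -132.33740
3. -6.35136, -0.55667
4. -32.10523, 23.22320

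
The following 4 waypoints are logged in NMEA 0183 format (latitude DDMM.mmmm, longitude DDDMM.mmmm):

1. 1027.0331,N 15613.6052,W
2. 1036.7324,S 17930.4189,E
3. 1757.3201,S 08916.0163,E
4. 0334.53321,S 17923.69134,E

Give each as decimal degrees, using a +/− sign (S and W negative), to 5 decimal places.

1. 10.45055, -156.22675
2. -10.61221, 179.50698
3. -17.95534, 89.26694
4. -3.57555, 179.39486

Point 1:
  φ: degrees = first 2 digits = 10, minutes = 27.0331; 10 + 27.0331/60 = 10.450552
  N ⇒ keep positive
  Lon: split at 3 digits → 156° and 13.6052′; 156 + 13.6052/60 = 156.226753
  W ⇒ negate
Point 2:
  Lat: degrees = first 2 digits = 10, minutes = 36.7324; 10 + 36.7324/60 = 10.612207
  hemisphere S, so the sign is −
  Longitude: split at 3 digits → 179° and 30.4189′; 179 + 30.4189/60 = 179.506982
  E ⇒ keep positive
Point 3:
  Latitude: split at 2 digits → 17° and 57.3201′; 17 + 57.3201/60 = 17.955335
  hemisphere S, so the sign is −
  Longitude: split at 3 digits → 089° and 16.0163′; 89 + 16.0163/60 = 89.266938
  E ⇒ keep positive
Point 4:
  Latitude: split at 2 digits → 03° and 34.53321′; 3 + 34.53321/60 = 3.575554
  hemisphere S, so the sign is −
  λ: split at 3 digits → 179° and 23.69134′; 179 + 23.69134/60 = 179.394856
  E → positive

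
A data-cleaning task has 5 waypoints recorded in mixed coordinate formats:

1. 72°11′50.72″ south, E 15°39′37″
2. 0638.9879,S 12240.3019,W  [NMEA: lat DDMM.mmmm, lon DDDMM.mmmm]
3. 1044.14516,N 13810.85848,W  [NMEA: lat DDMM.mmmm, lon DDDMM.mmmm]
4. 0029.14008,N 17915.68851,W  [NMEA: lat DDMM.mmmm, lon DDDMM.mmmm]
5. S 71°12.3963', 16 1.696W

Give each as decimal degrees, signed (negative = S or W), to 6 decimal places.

1. -72.197422, 15.660278
2. -6.649798, -122.671698
3. 10.735753, -138.180975
4. 0.485668, -179.261475
5. -71.206605, -16.028267

Point 1:
  φ: 72 + 11/60 + 50.72/3600 = 72.1974222
  S → negative
  Lon: 15 + 39/60 + 37/3600 = 15.6602778
  E ⇒ keep positive
Point 2:
  φ: split at 2 digits → 06° and 38.9879′; 6 + 38.9879/60 = 6.6497983
  S ⇒ negate
  λ: degrees = first 3 digits = 122, minutes = 40.3019; 122 + 40.3019/60 = 122.6716983
  hemisphere W, so the sign is −
Point 3:
  Lat: split at 2 digits → 10° and 44.14516′; 10 + 44.14516/60 = 10.7357527
  N → positive
  Longitude: degrees = first 3 digits = 138, minutes = 10.85848; 138 + 10.85848/60 = 138.1809747
  hemisphere W, so the sign is −
Point 4:
  Lat: split at 2 digits → 00° and 29.14008′; 0 + 29.14008/60 = 0.4856680
  N → positive
  Lon: split at 3 digits → 179° and 15.68851′; 179 + 15.68851/60 = 179.2614752
  hemisphere W, so the sign is −
Point 5:
  Lat: 12.3963′ = 0.206605°; total 71.2066050
  S ⇒ negate
  Lon: 1.696′ = 0.028267°; total 16.0282667
  W → negative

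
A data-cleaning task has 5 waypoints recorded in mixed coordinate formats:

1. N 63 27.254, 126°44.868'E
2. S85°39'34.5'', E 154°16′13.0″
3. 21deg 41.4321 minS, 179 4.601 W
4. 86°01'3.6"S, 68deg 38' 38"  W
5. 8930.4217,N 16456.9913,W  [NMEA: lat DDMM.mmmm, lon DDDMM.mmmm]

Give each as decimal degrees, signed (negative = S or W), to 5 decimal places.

1. 63.45423, 126.74780
2. -85.65958, 154.27028
3. -21.69054, -179.07668
4. -86.01767, -68.64389
5. 89.50703, -164.94986

Point 1:
  Lat: 63 + 27.254/60 = 63.454233
  N ⇒ keep positive
  Lon: 44.868′ = 0.747800°; total 126.747800
  E → positive
Point 2:
  Lat: 85 + 39/60 + 34.5/3600 = 85.659583
  S → negative
  Longitude: 16′ + 13″ = 16.21667′; 154 + 16.21667/60 = 154.270278
  E → positive
Point 3:
  φ: 41.4321′ = 0.690535°; total 21.690535
  hemisphere S, so the sign is −
  λ: 179 + 4.601/60 = 179.076683
  hemisphere W, so the sign is −
Point 4:
  Latitude: 86° + 1/60 + 3.6/3600 = 86 + 0.016667 + 0.001000 = 86.017667
  S → negative
  Lon: 68 + 38/60 + 38/3600 = 68.643889
  W → negative
Point 5:
  φ: split at 2 digits → 89° and 30.4217′; 89 + 30.4217/60 = 89.507028
  N ⇒ keep positive
  Longitude: degrees = first 3 digits = 164, minutes = 56.9913; 164 + 56.9913/60 = 164.949855
  W → negative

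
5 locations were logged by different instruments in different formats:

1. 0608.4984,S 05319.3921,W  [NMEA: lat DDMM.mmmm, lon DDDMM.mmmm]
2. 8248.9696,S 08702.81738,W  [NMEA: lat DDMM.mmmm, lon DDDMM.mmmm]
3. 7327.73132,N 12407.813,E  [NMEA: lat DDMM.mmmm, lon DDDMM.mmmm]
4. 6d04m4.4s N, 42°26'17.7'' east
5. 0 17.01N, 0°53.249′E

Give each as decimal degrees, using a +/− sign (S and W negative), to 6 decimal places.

Point 1:
  Latitude: degrees = first 2 digits = 6, minutes = 8.4984; 6 + 8.4984/60 = 6.1416400
  hemisphere S, so the sign is −
  λ: degrees = first 3 digits = 53, minutes = 19.3921; 53 + 19.3921/60 = 53.3232017
  hemisphere W, so the sign is −
Point 2:
  Lat: degrees = first 2 digits = 82, minutes = 48.9696; 82 + 48.9696/60 = 82.8161600
  hemisphere S, so the sign is −
  λ: split at 3 digits → 087° and 2.81738′; 87 + 2.81738/60 = 87.0469563
  W ⇒ negate
Point 3:
  Lat: degrees = first 2 digits = 73, minutes = 27.73132; 73 + 27.73132/60 = 73.4621887
  N → positive
  λ: split at 3 digits → 124° and 7.813′; 124 + 7.813/60 = 124.1302167
  E → positive
Point 4:
  Latitude: 4′ + 4.4″ = 4.07333′; 6 + 4.07333/60 = 6.0678889
  N → positive
  λ: 42 + 26/60 + 17.7/3600 = 42.4382500
  E ⇒ keep positive
Point 5:
  Lat: 17.01′ = 0.283500°; total 0.2835000
  N ⇒ keep positive
  Longitude: 0 + 53.249/60 = 0.8874833
  E ⇒ keep positive

1. -6.141640, -53.323202
2. -82.816160, -87.046956
3. 73.462189, 124.130217
4. 6.067889, 42.438250
5. 0.283500, 0.887483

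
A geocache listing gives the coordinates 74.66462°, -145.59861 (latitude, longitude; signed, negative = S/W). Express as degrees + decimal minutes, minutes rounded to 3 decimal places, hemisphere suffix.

74° 39.877′ N, 145° 35.917′ W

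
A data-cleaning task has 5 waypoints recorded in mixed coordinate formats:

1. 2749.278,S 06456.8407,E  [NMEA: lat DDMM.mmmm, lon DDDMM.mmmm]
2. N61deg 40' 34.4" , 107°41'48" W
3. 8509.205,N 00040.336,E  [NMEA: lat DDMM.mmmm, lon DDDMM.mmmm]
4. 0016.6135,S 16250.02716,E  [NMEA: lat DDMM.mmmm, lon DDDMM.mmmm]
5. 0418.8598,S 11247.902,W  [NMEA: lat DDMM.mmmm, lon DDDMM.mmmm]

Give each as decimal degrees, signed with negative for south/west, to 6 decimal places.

Point 1:
  Lat: split at 2 digits → 27° and 49.278′; 27 + 49.278/60 = 27.8213000
  S → negative
  Lon: degrees = first 3 digits = 64, minutes = 56.8407; 64 + 56.8407/60 = 64.9473450
  E ⇒ keep positive
Point 2:
  φ: 61° + 40/60 + 34.4/3600 = 61 + 0.666667 + 0.009556 = 61.6762222
  N → positive
  Lon: 107° + 41/60 + 48/3600 = 107 + 0.683333 + 0.013333 = 107.6966667
  hemisphere W, so the sign is −
Point 3:
  Latitude: degrees = first 2 digits = 85, minutes = 9.205; 85 + 9.205/60 = 85.1534167
  N → positive
  Lon: split at 3 digits → 000° and 40.336′; 0 + 40.336/60 = 0.6722667
  E ⇒ keep positive
Point 4:
  Latitude: degrees = first 2 digits = 0, minutes = 16.6135; 0 + 16.6135/60 = 0.2768917
  hemisphere S, so the sign is −
  λ: split at 3 digits → 162° and 50.02716′; 162 + 50.02716/60 = 162.8337860
  E ⇒ keep positive
Point 5:
  Latitude: split at 2 digits → 04° and 18.8598′; 4 + 18.8598/60 = 4.3143300
  hemisphere S, so the sign is −
  λ: split at 3 digits → 112° and 47.902′; 112 + 47.902/60 = 112.7983667
  W → negative

1. -27.821300, 64.947345
2. 61.676222, -107.696667
3. 85.153417, 0.672267
4. -0.276892, 162.833786
5. -4.314330, -112.798367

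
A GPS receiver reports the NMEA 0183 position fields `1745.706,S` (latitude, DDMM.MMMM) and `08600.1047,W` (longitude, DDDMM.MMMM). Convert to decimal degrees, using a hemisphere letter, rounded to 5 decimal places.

17.76177° S, 86.00175° W

Lat: degrees = first 2 digits = 17, minutes = 45.706; 17 + 45.706/60 = 17.761767
Longitude: split at 3 digits → 086° and 0.1047′; 86 + 0.1047/60 = 86.001745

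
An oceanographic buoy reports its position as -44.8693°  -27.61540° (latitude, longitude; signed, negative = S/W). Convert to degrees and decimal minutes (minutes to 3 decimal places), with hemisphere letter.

44° 52.158′ S, 27° 36.924′ W

Latitude is negative → S; |value| = 44.869300
Lat: 44° + 0.869300 × 60 = 44° 52.15800′
Longitude is negative → W; |value| = 27.615400
Lon: 27° + 0.615400 × 60 = 27° 36.92400′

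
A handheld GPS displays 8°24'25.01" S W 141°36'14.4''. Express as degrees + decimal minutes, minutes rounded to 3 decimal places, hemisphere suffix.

8° 24.417′ S, 141° 36.240′ W

Lat: 24 + 25.01/60 = 24.41683′
λ: seconds/60 = 0.24000; minutes = 36 + 0.24000 = 36.24000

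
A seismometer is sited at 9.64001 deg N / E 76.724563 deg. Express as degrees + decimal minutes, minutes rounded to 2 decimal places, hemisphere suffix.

φ: minutes = (9.640010 − 9) × 60 = 38.4006
Lon: 76° + 0.724563 × 60 = 76° 43.4738′

9° 38.40′ N, 76° 43.47′ E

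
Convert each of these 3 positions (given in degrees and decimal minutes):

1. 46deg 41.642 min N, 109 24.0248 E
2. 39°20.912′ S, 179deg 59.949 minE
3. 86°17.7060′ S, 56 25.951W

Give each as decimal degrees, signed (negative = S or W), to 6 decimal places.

1. 46.694033, 109.400413
2. -39.348533, 179.999150
3. -86.295100, -56.432517

Point 1:
  Latitude: 46 + 41.642/60 = 46.6940333
  N ⇒ keep positive
  Longitude: 109 + 24.0248/60 = 109.4004133
  E → positive
Point 2:
  Latitude: 39 + 20.912/60 = 39.3485333
  S → negative
  Lon: 179 + 59.949/60 = 179.9991500
  E → positive
Point 3:
  Latitude: 17.706′ = 0.295100°; total 86.2951000
  hemisphere S, so the sign is −
  λ: 56 + 25.951/60 = 56.4325167
  W ⇒ negate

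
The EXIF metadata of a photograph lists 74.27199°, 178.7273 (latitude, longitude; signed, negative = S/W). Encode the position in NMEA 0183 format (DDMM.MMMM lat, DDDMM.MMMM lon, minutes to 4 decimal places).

7416.3194,N / 17843.6380,E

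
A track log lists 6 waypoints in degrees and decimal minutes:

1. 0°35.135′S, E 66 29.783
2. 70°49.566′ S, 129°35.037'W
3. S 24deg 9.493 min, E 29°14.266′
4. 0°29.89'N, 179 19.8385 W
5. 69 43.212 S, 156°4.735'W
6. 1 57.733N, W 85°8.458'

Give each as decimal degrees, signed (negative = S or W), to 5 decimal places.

Point 1:
  Latitude: 0 + 35.135/60 = 0.585583
  S → negative
  Lon: 66 + 29.783/60 = 66.496383
  E → positive
Point 2:
  Lat: 49.566′ = 0.826100°; total 70.826100
  S → negative
  Lon: 129 + 35.037/60 = 129.583950
  W ⇒ negate
Point 3:
  Lat: 9.493′ = 0.158217°; total 24.158217
  S → negative
  λ: 29 + 14.266/60 = 29.237767
  E ⇒ keep positive
Point 4:
  Latitude: 29.89′ = 0.498167°; total 0.498167
  N ⇒ keep positive
  Lon: 179 + 19.8385/60 = 179.330642
  hemisphere W, so the sign is −
Point 5:
  φ: 69 + 43.212/60 = 69.720200
  S ⇒ negate
  λ: 156 + 4.735/60 = 156.078917
  W → negative
Point 6:
  Lat: 57.733′ = 0.962217°; total 1.962217
  N ⇒ keep positive
  λ: 85 + 8.458/60 = 85.140967
  W ⇒ negate

1. -0.58558, 66.49638
2. -70.82610, -129.58395
3. -24.15822, 29.23777
4. 0.49817, -179.33064
5. -69.72020, -156.07892
6. 1.96222, -85.14097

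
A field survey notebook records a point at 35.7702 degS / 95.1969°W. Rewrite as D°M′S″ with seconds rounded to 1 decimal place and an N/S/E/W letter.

35°46′12.7″ S, 95°11′48.8″ W

φ: 0.770200 × 60 = 46.21200′ → 46′, remainder × 60 = 12.720″
λ: 0.196900 × 60 = 11.81400′ → 11′, remainder × 60 = 48.840″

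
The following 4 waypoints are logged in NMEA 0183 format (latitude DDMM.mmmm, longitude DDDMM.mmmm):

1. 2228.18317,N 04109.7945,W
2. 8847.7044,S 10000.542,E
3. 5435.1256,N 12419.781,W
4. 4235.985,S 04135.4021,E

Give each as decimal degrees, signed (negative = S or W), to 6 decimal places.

1. 22.469720, -41.163242
2. -88.795073, 100.009033
3. 54.585427, -124.329683
4. -42.599750, 41.590035

Point 1:
  Lat: degrees = first 2 digits = 22, minutes = 28.18317; 22 + 28.18317/60 = 22.4697195
  N ⇒ keep positive
  Longitude: split at 3 digits → 041° and 9.7945′; 41 + 9.7945/60 = 41.1632417
  W → negative
Point 2:
  Latitude: degrees = first 2 digits = 88, minutes = 47.7044; 88 + 47.7044/60 = 88.7950733
  S ⇒ negate
  Longitude: split at 3 digits → 100° and 0.542′; 100 + 0.542/60 = 100.0090333
  E ⇒ keep positive
Point 3:
  Latitude: degrees = first 2 digits = 54, minutes = 35.1256; 54 + 35.1256/60 = 54.5854267
  N → positive
  Longitude: degrees = first 3 digits = 124, minutes = 19.781; 124 + 19.781/60 = 124.3296833
  hemisphere W, so the sign is −
Point 4:
  φ: split at 2 digits → 42° and 35.985′; 42 + 35.985/60 = 42.5997500
  S → negative
  Lon: degrees = first 3 digits = 41, minutes = 35.4021; 41 + 35.4021/60 = 41.5900350
  E → positive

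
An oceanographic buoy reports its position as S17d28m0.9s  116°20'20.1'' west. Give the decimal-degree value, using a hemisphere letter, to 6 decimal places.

Latitude: 17° + 28/60 + 0.9/3600 = 17 + 0.466667 + 0.000250 = 17.4669167
λ: 116 + 20/60 + 20.1/3600 = 116.3389167

17.466917° S, 116.338917° W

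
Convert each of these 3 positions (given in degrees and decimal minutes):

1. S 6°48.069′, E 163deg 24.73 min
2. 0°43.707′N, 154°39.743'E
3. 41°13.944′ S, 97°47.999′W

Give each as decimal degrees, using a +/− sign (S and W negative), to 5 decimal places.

1. -6.80115, 163.41217
2. 0.72845, 154.66238
3. -41.23240, -97.79998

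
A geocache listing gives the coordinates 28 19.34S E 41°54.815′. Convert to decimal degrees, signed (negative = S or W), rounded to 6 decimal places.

-28.322333, 41.913583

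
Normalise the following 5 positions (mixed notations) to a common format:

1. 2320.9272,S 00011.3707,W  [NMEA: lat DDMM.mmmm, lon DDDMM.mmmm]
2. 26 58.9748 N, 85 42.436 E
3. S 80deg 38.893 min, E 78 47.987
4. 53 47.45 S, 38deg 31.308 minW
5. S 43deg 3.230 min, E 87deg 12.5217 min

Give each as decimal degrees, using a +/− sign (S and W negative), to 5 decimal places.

Point 1:
  Lat: degrees = first 2 digits = 23, minutes = 20.9272; 23 + 20.9272/60 = 23.348787
  S → negative
  Longitude: degrees = first 3 digits = 0, minutes = 11.3707; 0 + 11.3707/60 = 0.189512
  W ⇒ negate
Point 2:
  Lat: 58.9748′ = 0.982913°; total 26.982913
  N → positive
  λ: 85 + 42.436/60 = 85.707267
  E → positive
Point 3:
  Latitude: 38.893′ = 0.648217°; total 80.648217
  hemisphere S, so the sign is −
  Lon: 78 + 47.987/60 = 78.799783
  E ⇒ keep positive
Point 4:
  Lat: 47.45′ = 0.790833°; total 53.790833
  S → negative
  Lon: 38 + 31.308/60 = 38.521800
  W → negative
Point 5:
  Lat: 3.23′ = 0.053833°; total 43.053833
  S ⇒ negate
  Lon: 87 + 12.5217/60 = 87.208695
  E → positive

1. -23.34879, -0.18951
2. 26.98291, 85.70727
3. -80.64822, 78.79978
4. -53.79083, -38.52180
5. -43.05383, 87.20870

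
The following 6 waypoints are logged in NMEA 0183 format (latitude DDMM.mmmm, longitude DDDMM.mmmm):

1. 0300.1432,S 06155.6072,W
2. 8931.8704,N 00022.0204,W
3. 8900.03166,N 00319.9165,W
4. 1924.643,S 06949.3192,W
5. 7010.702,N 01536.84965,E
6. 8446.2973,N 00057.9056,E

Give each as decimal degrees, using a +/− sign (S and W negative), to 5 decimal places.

1. -3.00239, -61.92679
2. 89.53117, -0.36701
3. 89.00053, -3.33194
4. -19.41072, -69.82199
5. 70.17837, 15.61416
6. 84.77162, 0.96509

Point 1:
  φ: degrees = first 2 digits = 3, minutes = 0.1432; 3 + 0.1432/60 = 3.002387
  hemisphere S, so the sign is −
  Longitude: split at 3 digits → 061° and 55.6072′; 61 + 55.6072/60 = 61.926787
  W → negative
Point 2:
  Lat: split at 2 digits → 89° and 31.8704′; 89 + 31.8704/60 = 89.531173
  N → positive
  λ: degrees = first 3 digits = 0, minutes = 22.0204; 0 + 22.0204/60 = 0.367007
  W → negative
Point 3:
  Latitude: degrees = first 2 digits = 89, minutes = 0.03166; 89 + 0.03166/60 = 89.000528
  N ⇒ keep positive
  λ: split at 3 digits → 003° and 19.9165′; 3 + 19.9165/60 = 3.331942
  hemisphere W, so the sign is −
Point 4:
  φ: degrees = first 2 digits = 19, minutes = 24.643; 19 + 24.643/60 = 19.410717
  S → negative
  λ: split at 3 digits → 069° and 49.3192′; 69 + 49.3192/60 = 69.821987
  hemisphere W, so the sign is −
Point 5:
  Lat: split at 2 digits → 70° and 10.702′; 70 + 10.702/60 = 70.178367
  N → positive
  Lon: split at 3 digits → 015° and 36.84965′; 15 + 36.84965/60 = 15.614161
  E → positive
Point 6:
  Lat: split at 2 digits → 84° and 46.2973′; 84 + 46.2973/60 = 84.771622
  N ⇒ keep positive
  λ: degrees = first 3 digits = 0, minutes = 57.9056; 0 + 57.9056/60 = 0.965093
  E ⇒ keep positive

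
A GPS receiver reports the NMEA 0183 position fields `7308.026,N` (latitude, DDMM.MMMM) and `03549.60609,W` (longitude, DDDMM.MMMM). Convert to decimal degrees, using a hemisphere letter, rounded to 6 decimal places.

Latitude: split at 2 digits → 73° and 8.026′; 73 + 8.026/60 = 73.1337667
Lon: split at 3 digits → 035° and 49.60609′; 35 + 49.60609/60 = 35.8267682

73.133767° N, 35.826768° W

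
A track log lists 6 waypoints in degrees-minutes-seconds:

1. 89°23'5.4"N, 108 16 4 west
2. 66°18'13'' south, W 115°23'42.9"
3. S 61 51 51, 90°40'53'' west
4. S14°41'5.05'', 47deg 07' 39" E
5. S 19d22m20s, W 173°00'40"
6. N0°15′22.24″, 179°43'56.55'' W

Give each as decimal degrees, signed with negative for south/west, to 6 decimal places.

Point 1:
  Lat: 89° + 23/60 + 5.4/3600 = 89 + 0.383333 + 0.001500 = 89.3848333
  N ⇒ keep positive
  Longitude: 108° + 16/60 + 4/3600 = 108 + 0.266667 + 0.001111 = 108.2677778
  W ⇒ negate
Point 2:
  φ: 66 + 18/60 + 13/3600 = 66.3036111
  S ⇒ negate
  Longitude: 115° + 23/60 + 42.9/3600 = 115 + 0.383333 + 0.011917 = 115.3952500
  W ⇒ negate
Point 3:
  φ: 61° + 51/60 + 51/3600 = 61 + 0.850000 + 0.014167 = 61.8641667
  S ⇒ negate
  Lon: 90° + 40/60 + 53/3600 = 90 + 0.666667 + 0.014722 = 90.6813889
  hemisphere W, so the sign is −
Point 4:
  φ: 41′ + 5.05″ = 41.08417′; 14 + 41.08417/60 = 14.6847361
  hemisphere S, so the sign is −
  Longitude: 47 + 7/60 + 39/3600 = 47.1275000
  E → positive
Point 5:
  Lat: 22′ + 20″ = 22.33333′; 19 + 22.33333/60 = 19.3722222
  S → negative
  Longitude: 0′ + 40″ = 0.66667′; 173 + 0.66667/60 = 173.0111111
  W ⇒ negate
Point 6:
  Lat: 15′ + 22.24″ = 15.37067′; 0 + 15.37067/60 = 0.2561778
  N ⇒ keep positive
  Lon: 43′ + 56.55″ = 43.94250′; 179 + 43.94250/60 = 179.7323750
  W ⇒ negate

1. 89.384833, -108.267778
2. -66.303611, -115.395250
3. -61.864167, -90.681389
4. -14.684736, 47.127500
5. -19.372222, -173.011111
6. 0.256178, -179.732375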